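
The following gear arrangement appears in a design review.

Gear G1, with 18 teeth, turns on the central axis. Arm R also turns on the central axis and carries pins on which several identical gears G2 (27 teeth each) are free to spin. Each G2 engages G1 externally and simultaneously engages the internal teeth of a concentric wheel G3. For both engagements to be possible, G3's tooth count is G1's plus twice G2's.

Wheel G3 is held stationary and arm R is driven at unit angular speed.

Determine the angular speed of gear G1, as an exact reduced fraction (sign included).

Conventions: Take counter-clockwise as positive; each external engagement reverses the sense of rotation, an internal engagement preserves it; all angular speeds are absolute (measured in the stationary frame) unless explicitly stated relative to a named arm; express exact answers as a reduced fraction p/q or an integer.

recognized (axles ride arm R): planetary set, 18/27/72 teeth
ring teeth: 18 + 2·27 = 72
18(ω_sun−ω_arm) = −72(ω_ring−ω_arm),  ω_ring = 0, ω_arm = 1
ω_sun = 1 − (72/18)(0−1) = 5
exact speed ratio = 5

5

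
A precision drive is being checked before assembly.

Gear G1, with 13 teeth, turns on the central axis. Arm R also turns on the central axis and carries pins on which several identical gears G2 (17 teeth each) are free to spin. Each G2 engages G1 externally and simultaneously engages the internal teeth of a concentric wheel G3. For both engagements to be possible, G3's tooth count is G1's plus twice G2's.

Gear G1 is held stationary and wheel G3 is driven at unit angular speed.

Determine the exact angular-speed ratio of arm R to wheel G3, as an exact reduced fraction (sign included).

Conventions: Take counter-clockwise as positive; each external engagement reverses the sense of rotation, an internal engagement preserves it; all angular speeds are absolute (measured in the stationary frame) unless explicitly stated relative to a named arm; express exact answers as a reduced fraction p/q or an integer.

topology: planetary set — G1 13T / G2 17T / G3 47T, arm = carrier (Willis)
ring teeth: 13 + 2·17 = 47
13(ω_sun−ω_arm) = −47(ω_ring−ω_arm),  ω_sun = 0, ω_ring = 1
13(0−ω_arm) = −47(1−ω_arm)  ⇒  60·ω_arm = 47  ⇒  ω_arm = 47/60
ω_out/ω_in = 47/60

47/60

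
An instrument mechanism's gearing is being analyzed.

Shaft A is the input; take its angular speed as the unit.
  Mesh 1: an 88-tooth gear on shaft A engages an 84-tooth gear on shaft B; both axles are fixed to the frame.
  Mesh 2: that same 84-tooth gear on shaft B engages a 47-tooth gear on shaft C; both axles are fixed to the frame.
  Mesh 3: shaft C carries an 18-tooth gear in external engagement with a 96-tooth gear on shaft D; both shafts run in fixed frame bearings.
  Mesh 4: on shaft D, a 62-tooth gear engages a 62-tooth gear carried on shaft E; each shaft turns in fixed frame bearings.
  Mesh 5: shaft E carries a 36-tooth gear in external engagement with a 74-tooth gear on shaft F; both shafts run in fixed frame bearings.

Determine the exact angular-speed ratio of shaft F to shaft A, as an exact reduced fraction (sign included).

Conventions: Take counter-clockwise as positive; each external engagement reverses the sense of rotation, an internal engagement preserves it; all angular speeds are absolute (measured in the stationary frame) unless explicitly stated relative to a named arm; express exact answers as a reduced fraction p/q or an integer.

class = fixed-axis compound train [5 meshes; 5 ratios multiply, 5 sense flips]
mesh 1 [88T→84T]: running ratio 22/21, sense −
mesh 2 [84T→47T]: running ratio 88/47, sense +
mesh 3 [18T→96T]: running ratio 33/94, sense −
mesh 4 [62T→62T]: running ratio 33/94, sense +
mesh 5 [36T→74T]: running ratio 297/1739, sense −
ω_out/ω_in = -297/1739

-297/1739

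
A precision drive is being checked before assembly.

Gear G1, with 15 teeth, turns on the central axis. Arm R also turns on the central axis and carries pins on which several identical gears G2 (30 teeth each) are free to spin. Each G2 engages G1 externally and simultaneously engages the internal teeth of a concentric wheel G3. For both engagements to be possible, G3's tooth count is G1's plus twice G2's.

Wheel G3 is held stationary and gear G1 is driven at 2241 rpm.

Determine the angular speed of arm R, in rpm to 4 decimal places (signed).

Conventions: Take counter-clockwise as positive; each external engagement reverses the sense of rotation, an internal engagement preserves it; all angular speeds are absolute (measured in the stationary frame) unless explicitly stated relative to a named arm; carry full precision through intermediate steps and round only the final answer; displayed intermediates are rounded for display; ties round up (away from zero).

+373.5000 rpm

recognized (axles ride arm R): planetary set, 15/30/75 teeth
normalise by the input: solve with ω_sun = 1, then scale by 2241 rpm
ring teeth: 15 + 2·30 = 75
15(ω_sun−ω_arm) = −75(ω_ring−ω_arm),  ω_ring = 0, ω_sun = 1
15(1−ω_arm) = −75(0−ω_arm)  ⇒  90·ω_arm = 15  ⇒  ω_arm = 1/6
scale: ω_arm = 1/6 × 2241 rpm = +373.5000 rpm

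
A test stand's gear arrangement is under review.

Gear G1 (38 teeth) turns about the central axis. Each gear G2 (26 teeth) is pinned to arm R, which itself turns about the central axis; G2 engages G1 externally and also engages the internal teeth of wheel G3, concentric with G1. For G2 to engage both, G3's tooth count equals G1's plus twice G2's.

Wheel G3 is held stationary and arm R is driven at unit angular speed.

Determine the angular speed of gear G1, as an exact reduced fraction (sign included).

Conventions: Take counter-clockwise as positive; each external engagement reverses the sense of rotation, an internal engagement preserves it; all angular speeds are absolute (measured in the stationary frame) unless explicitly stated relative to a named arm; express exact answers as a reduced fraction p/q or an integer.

64/19

planetary set (38T centre, 26T on arm, 90T internal) — Willis relation
ring teeth: 38 + 2·26 = 90
38(ω_sun−ω_arm) = −90(ω_ring−ω_arm),  ω_ring = 0, ω_arm = 1
ω_sun = 1 − (90/38)(0−1) = 64/19
exact speed ratio = 64/19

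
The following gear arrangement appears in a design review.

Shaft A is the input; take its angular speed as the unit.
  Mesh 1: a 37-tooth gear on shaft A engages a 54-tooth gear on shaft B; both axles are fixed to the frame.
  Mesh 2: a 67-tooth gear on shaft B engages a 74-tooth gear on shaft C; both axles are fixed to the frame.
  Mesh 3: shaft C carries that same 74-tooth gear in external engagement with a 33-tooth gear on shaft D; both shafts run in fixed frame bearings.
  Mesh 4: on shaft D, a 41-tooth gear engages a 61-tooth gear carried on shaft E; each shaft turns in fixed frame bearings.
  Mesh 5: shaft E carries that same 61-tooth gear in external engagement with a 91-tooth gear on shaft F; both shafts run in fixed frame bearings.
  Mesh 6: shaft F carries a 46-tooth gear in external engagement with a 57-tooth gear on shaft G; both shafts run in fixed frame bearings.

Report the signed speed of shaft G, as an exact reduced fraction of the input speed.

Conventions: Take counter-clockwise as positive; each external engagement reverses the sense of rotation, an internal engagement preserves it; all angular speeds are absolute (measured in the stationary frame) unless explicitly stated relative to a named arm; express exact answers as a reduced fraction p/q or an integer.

2337697/4621617

6-mesh fixed-axis compound train (all bearings frame-fixed)
mesh 1 [37T→54T]: |ω|/ω_in = 1×37/54 = 37/54, sense flips to −
mesh 2 [67T→74T]: |ω|/ω_in = (37/54)×67/74 = 67/108, sense flips to +
mesh 3 [74T→33T]: |ω|/ω_in = (67/108)×74/33 = 2479/1782, sense flips to −
mesh 4 [41T→61T]: |ω|/ω_in = (2479/1782)×41/61 = 101639/108702, sense flips to +
mesh 5 [61T→91T]: |ω|/ω_in = (101639/108702)×61/91 = 101639/162162, sense flips to −
mesh 6 [46T→57T]: |ω|/ω_in = (101639/162162)×46/57 = 2337697/4621617, sense flips to +
signed output speed (× input speed) = 2337697/4621617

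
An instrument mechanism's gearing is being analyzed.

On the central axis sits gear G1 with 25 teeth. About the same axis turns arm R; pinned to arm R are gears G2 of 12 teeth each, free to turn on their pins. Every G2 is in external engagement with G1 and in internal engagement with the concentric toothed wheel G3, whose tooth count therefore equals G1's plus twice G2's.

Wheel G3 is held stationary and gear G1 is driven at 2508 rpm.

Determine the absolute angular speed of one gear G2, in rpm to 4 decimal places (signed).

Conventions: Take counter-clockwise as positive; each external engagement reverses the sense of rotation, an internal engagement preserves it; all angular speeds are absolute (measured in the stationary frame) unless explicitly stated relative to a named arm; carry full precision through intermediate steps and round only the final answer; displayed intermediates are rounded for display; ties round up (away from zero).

recognized (axles ride arm R): planetary set, 25/12/49 teeth
normalise by the input: solve with ω_sun = 1, then scale by 2508 rpm
ring teeth: 25 + 2·12 = 49
25(ω_sun−ω_arm) = −49(ω_ring−ω_arm),  ω_ring = 0, ω_sun = 1
25(1−ω_arm) = −49(0−ω_arm)  ⇒  74·ω_arm = 25  ⇒  ω_arm = 25/74
sun–planet mesh: 25·(1−25/74) = −12·(ω_p−ω_arm)  ⇒  ω_p−ω_arm = -1225/888
ω_p = 25/74 − 1225/888 = -25/24
scale: ω_p = -25/24 × 2508 rpm = -2612.5000 rpm

-2612.5000 rpm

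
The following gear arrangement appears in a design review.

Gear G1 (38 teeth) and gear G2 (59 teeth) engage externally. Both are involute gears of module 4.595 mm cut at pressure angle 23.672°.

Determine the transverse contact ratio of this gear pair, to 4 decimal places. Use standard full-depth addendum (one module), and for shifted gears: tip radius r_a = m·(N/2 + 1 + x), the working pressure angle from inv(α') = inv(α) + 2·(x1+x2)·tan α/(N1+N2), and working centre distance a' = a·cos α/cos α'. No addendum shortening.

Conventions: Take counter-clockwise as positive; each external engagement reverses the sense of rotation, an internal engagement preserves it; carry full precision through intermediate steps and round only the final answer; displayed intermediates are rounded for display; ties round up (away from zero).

topology: single-mesh involute geometry — m = 4.595, 38T/59T pair
base radii: r_b1 = 79.959062, r_b2 = 124.146965
tip radii: r_a1 = 91.900000, r_a2 = 140.147500
no profile shift: α' = α, a' = a
action lengths: √(r_a1²−r_b1²) = 45.300754, √(r_a2²−r_b2²) = 65.029630
base pitch p_b = π·m·cos α = 13.220990
CR = (45.300754 + 65.029630 − 222.857500·sin 23.67200°)/13.220990 = 1.577268
contact ratio ≈ 1.5773

1.5773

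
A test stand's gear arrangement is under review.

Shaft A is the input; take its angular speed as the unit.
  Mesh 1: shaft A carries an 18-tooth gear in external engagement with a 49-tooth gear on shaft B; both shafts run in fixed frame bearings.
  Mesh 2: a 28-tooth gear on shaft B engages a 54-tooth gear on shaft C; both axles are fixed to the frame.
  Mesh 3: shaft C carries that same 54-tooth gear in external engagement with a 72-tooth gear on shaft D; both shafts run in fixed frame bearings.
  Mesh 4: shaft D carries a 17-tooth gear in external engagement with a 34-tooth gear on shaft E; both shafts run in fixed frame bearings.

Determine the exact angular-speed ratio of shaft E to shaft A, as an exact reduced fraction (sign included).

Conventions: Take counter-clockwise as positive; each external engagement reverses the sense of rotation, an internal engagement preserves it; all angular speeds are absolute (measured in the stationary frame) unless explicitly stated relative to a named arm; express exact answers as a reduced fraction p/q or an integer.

1/14

class = fixed-axis compound train [4 meshes; 4 ratios multiply, 4 sense flips]
mesh 1 [18T→49T]: running ratio 18/49, sense −
mesh 2 [28T→54T]: running ratio 4/21, sense +
mesh 3 [54T→72T]: running ratio 1/7, sense −
mesh 4 [17T→34T]: running ratio 1/14, sense +
ω_out/ω_in = 1/14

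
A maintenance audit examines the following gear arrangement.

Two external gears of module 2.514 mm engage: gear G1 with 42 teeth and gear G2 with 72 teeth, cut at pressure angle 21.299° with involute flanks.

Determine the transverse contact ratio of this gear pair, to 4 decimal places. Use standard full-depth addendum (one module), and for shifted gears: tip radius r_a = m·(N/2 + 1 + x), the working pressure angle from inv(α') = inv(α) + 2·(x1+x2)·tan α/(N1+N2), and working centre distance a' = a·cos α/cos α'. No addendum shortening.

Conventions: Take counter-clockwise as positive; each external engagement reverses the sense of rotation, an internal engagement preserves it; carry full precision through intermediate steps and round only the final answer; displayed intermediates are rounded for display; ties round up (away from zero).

single-mesh involute tooth geometry (42T engaging 72T at module 2.514)
base radii: r_b1 = 49.188041, r_b2 = 84.322357
tip radii: r_a1 = 55.308000, r_a2 = 93.018000
no profile shift: α' = α, a' = a
action lengths: √(r_a1²−r_b1²) = 25.288564, √(r_a2²−r_b2²) = 39.269435
base pitch p_b = π·m·cos α = 7.358514
CR = (25.288564 + 39.269435 − 143.298000·sin 21.29900°)/7.358514 = 1.699685
contact ratio ≈ 1.6997

1.6997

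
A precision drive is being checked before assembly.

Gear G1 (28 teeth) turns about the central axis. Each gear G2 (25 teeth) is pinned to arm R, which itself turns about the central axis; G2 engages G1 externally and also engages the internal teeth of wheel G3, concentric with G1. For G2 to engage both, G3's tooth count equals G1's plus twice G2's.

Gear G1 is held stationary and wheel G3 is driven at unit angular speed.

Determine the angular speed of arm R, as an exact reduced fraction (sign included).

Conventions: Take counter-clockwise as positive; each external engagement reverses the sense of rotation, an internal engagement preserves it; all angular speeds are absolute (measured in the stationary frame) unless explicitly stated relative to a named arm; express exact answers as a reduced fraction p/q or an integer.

39/53

recognized (axles ride arm R): planetary set, 28/25/78 teeth
ring teeth: 28 + 2·25 = 78
28(ω_sun−ω_arm) = −78(ω_ring−ω_arm),  ω_sun = 0, ω_ring = 1
28(0−ω_arm) = −78(1−ω_arm)  ⇒  106·ω_arm = 78  ⇒  ω_arm = 39/53
exact speed ratio = 39/53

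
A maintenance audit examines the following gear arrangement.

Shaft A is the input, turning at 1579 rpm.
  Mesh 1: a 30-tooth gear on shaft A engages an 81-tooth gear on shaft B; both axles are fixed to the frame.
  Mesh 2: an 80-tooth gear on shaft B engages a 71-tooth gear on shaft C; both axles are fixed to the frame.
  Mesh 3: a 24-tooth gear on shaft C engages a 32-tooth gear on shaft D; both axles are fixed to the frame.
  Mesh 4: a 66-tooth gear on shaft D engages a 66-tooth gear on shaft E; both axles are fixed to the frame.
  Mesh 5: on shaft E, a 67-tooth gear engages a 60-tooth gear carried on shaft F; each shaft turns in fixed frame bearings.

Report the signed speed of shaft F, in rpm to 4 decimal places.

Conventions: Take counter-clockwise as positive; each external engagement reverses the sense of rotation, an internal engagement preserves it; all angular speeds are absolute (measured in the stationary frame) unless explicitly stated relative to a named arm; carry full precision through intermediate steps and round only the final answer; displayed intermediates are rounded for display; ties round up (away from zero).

-551.8675 rpm

5-mesh fixed-axis compound train (all bearings frame-fixed)
mesh 1 [30T→81T]: ω = 1579.0000×30/81 = 584.8148 rpm, sense flips to −
mesh 2 [80T→71T]: ω = 584.8148×80/71 = 658.9463 rpm, sense flips to +
mesh 3 [24T→32T]: ω = 658.9463×24/32 = 494.2097 rpm, sense flips to −
mesh 4 [66T→66T]: ω = 494.2097×66/66 = 494.2097 rpm, sense flips to +
mesh 5 [67T→60T]: ω = 494.2097×67/60 = 551.8675 rpm, sense flips to −
signed output speed = -551.8675 rpm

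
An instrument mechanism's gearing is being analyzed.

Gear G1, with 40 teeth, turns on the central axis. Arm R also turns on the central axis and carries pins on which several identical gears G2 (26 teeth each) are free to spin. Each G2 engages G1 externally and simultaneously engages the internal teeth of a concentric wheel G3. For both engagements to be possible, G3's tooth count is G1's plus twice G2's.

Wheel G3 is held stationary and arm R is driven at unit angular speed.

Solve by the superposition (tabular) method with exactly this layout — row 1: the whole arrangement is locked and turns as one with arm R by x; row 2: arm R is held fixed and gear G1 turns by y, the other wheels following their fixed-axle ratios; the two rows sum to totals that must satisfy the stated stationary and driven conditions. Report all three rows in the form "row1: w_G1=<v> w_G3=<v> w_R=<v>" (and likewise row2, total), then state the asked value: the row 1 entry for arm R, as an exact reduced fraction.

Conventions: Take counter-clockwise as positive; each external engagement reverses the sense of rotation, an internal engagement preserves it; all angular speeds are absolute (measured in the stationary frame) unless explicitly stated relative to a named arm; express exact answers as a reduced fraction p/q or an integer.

row1: w_G1=1 w_G3=1 w_R=1
row2: w_G1=23/10 w_G3=-1 w_R=0
total: w_G1=33/10 w_G3=0 w_R=1
asked value: 1

recognized (axles ride arm R): planetary set, 40/26/92 teeth
row 1 — lock + rotate with arm: ω_sun = ω_ring = ω_arm = x
superposition row 2 [arm held]: sun y, ring −(40/92)·y, arm 0
boundary: total ω_ring = x − (40/92)·y = 0 and total ω_arm = x = 1  ⇒  y = 23/10, x = 1
row 2 ring = −(40/92)·23/10 = -1
totals (row 1 + row 2): sun 1 + 23/10 = 33/10, ring 1 + (-1) = 0, arm 1 + 0 = 1
asked cell (row1, arm) = 1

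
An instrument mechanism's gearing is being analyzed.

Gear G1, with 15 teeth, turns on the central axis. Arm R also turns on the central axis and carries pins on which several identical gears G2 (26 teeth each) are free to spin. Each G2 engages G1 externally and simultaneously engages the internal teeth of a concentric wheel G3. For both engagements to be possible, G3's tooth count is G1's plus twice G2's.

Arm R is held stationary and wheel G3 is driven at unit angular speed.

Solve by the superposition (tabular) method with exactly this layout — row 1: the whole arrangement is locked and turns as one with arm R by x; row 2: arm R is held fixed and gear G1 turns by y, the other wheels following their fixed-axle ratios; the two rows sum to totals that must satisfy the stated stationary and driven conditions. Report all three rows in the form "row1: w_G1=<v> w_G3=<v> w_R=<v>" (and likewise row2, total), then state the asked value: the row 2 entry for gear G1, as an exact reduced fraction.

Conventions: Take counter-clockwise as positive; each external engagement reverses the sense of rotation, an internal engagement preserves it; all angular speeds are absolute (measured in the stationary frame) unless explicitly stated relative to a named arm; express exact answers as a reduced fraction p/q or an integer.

row1: w_G1=0 w_G3=0 w_R=0
row2: w_G1=-67/15 w_G3=1 w_R=0
total: w_G1=-67/15 w_G3=1 w_R=0
asked value: -67/15

class = planetary set [G3 = 15+2·26 = 67; Willis about the carrier]
row 1 (train locked, turned with arm): all members turn x
row 2 — arm fixed, fixed-axis ratios: sun y, ring −(15/67)·y, arm 0
boundary: total ω_arm = x = 0 and total ω_ring = x − (15/67)·y = 1  ⇒  y = -67/15, x = 0
row 2 ring = −(15/67)·(-67/15) = 1
totals (row 1 + row 2): sun 0 + (-67/15) = -67/15, ring 0 + 1 = 1, arm 0 + 0 = 0
asked cell (row2, sun) = -67/15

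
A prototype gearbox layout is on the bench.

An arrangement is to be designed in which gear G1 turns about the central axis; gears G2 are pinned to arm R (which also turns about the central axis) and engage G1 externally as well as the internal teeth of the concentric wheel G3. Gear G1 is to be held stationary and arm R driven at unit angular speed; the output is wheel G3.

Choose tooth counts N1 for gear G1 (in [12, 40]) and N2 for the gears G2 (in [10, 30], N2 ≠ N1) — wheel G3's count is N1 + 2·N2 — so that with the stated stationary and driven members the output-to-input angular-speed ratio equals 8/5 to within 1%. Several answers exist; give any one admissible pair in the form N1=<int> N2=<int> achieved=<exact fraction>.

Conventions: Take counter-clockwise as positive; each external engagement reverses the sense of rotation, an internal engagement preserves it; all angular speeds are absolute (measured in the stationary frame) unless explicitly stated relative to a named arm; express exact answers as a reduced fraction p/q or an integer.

N1=30 N2=10 achieved=8/5

design class (target 8/5): planetary set
Willis with ω_sun = 0: ω_ring/ω_arm = (N1+N3)/N3; set equal to 8/5  ⇒  N3/N1 = 1/(8/5 − 1) = 5/3
N3 = N1 + 2·N2  ⇒  N2/N1 = (N3/N1 − 1)/2 = (5/3 − 1)/2 = 1/3
smallest multiple with N1 ≥ 12 and N2 ≥ 10: k = 10  ⇒  N1 = 10·3 = 30, N2 = 10·1 = 10 (N1 ≤ 40, N2 ≤ 30, N2 ≠ N1 ✓), N3 = 30 + 2·10 = 50
check: (N1+N3)/N3 with N1 = 30, N3 = 50 gives 8/5; |achieved − target| = 0 ≤ 2/125 ✓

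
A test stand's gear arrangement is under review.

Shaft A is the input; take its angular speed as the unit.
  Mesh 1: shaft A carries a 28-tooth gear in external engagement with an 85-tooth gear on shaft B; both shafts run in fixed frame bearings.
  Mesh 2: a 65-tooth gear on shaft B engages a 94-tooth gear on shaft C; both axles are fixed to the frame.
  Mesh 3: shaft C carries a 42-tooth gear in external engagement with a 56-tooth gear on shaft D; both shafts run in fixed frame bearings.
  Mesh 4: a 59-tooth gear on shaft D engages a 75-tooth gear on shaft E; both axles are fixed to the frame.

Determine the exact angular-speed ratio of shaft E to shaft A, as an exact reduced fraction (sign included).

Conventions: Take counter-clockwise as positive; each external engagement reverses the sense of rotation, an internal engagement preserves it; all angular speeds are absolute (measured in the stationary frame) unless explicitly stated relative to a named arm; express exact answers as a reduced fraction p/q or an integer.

class = fixed-axis compound train [4 meshes; 4 ratios multiply, 4 sense flips]
mesh 1 [28T→85T]: running ratio 28/85, sense −
mesh 2 [65T→94T]: running ratio 182/799, sense +
mesh 3 [42T→56T]: running ratio 273/1598, sense −
mesh 4 [59T→75T]: running ratio 5369/39950, sense +
ω_out/ω_in = 5369/39950

5369/39950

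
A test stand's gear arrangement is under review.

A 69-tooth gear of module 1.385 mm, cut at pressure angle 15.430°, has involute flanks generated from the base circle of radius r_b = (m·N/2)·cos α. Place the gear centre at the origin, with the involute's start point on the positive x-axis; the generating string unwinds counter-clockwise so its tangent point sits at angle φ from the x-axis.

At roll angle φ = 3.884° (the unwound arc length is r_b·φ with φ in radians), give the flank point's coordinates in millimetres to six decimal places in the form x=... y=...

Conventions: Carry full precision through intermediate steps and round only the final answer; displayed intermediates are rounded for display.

class = single-mesh tooth geometry [base-circle involute, m = 1.385, 69T]
pitch radius r_p = m·N/2 = 1.385·69/2 = 47.782500
base radius r_b = r_p·cos α = 47.782500·cos 15.430° = 46.060238
roll angle φ = 3.884° = 0.06778859 rad
x = r_b·(cos φ + φ·sin φ) = 46.165947
y = r_b·(sin φ − φ·cos φ) = 0.004781

x=46.165947 y=0.004781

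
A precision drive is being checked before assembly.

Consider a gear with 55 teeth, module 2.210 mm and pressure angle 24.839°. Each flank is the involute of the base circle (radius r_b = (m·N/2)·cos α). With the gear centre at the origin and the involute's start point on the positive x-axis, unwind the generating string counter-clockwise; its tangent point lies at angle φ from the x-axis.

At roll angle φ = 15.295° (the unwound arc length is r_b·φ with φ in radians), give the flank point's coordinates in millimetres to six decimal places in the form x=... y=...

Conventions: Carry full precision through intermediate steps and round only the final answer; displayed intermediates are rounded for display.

single-mesh involute tooth geometry (55T wheel at module 2.210)
pitch radius r_p = m·N/2 = 2.210·55/2 = 60.775000
base radius r_b = r_p·cos α = 60.775000·cos 24.839° = 55.152811
roll angle φ = 15.295° = 0.26694811 rad
x = r_b·(cos φ + φ·sin φ) = 57.083071
y = r_b·(sin φ − φ·cos φ) = 0.347239

x=57.083071 y=0.347239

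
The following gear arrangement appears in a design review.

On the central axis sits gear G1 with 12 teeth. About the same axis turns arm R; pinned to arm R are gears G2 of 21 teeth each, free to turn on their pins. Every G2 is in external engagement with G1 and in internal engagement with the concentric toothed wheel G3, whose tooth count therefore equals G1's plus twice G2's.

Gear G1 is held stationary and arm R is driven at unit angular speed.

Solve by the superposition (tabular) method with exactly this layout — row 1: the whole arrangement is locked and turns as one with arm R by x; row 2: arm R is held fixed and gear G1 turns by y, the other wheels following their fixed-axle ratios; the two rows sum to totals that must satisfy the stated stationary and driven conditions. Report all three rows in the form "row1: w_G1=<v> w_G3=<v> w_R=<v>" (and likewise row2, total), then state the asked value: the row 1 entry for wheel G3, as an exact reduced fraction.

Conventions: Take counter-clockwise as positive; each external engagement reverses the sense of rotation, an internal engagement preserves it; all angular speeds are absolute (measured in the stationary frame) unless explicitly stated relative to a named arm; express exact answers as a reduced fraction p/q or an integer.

class = planetary set [G3 = 12+2·21 = 54; Willis about the carrier]
row 1: whole set turns with the arm by x
row 2: sun turns y, ring = −(12/54)·y, arm 0
boundary: total ω_sun = x + y = 0 and total ω_arm = x = 1  ⇒  y = -1, x = 1
row 2 ring = −(12/54)·(-1) = 2/9
totals (row 1 + row 2): sun 1 + (-1) = 0, ring 1 + 2/9 = 11/9, arm 1 + 0 = 1
asked cell (row1, ring) = 1

row1: w_G1=1 w_G3=1 w_R=1
row2: w_G1=-1 w_G3=2/9 w_R=0
total: w_G1=0 w_G3=11/9 w_R=1
asked value: 1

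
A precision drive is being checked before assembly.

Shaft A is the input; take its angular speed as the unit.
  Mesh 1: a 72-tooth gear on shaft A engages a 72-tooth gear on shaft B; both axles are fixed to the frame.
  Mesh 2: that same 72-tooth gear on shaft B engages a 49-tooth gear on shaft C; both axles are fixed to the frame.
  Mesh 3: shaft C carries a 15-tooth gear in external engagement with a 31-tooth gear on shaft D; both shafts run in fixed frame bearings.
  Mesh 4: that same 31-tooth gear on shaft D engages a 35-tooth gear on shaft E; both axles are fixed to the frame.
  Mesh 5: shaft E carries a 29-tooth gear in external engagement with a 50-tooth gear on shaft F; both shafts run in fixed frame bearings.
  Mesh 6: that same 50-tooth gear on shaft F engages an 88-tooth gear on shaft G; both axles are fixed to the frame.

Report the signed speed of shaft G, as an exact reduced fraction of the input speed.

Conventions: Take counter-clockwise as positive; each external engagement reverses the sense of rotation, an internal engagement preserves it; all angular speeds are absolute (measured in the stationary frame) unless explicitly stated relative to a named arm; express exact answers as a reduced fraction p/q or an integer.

783/3773

6-mesh fixed-axis compound train (all bearings frame-fixed)
mesh 1 [72T→72T]: |ω|/ω_in = 1×72/72 = 1, sense flips to −
mesh 2 [72T→49T]: |ω|/ω_in = 1×72/49 = 72/49, sense flips to +
mesh 3 [15T→31T]: |ω|/ω_in = (72/49)×15/31 = 1080/1519, sense flips to −
mesh 4 [31T→35T]: |ω|/ω_in = (1080/1519)×31/35 = 216/343, sense flips to +
mesh 5 [29T→50T]: |ω|/ω_in = (216/343)×29/50 = 3132/8575, sense flips to −
mesh 6 [50T→88T]: |ω|/ω_in = (3132/8575)×50/88 = 783/3773, sense flips to +
signed output speed (× input speed) = 783/3773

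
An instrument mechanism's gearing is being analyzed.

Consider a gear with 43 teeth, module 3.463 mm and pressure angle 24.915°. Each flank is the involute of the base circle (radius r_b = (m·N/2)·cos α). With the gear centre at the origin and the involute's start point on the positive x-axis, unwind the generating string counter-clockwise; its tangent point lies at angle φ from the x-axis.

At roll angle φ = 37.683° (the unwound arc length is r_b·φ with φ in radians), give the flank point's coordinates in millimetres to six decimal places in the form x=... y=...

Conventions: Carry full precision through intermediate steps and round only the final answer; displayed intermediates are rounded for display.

class = single-mesh tooth geometry [base-circle involute, m = 3.463, 43T]
pitch radius r_p = m·N/2 = 3.463·43/2 = 74.454500
base radius r_b = r_p·cos α = 74.454500·cos 24.915° = 67.525299
roll angle φ = 37.683° = 0.65769242 rad
x = r_b·(cos φ + φ·sin φ) = 80.587881
y = r_b·(sin φ − φ·cos φ) = 6.130704

x=80.587881 y=6.130704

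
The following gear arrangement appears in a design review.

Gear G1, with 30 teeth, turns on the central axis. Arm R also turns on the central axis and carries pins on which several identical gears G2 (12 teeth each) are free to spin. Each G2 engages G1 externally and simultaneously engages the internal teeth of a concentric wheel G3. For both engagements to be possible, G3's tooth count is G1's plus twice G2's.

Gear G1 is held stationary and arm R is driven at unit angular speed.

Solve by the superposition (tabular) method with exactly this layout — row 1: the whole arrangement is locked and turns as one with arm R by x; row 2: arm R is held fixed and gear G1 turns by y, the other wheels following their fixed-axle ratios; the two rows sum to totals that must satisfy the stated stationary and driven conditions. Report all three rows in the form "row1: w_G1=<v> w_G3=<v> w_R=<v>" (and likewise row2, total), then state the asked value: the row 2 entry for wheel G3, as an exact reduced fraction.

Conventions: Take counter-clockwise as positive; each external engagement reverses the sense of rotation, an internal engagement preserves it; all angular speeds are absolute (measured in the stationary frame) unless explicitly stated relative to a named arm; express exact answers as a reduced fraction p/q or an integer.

topology: planetary set — G1 30T / G2 12T / G3 54T, arm = carrier (Willis)
row 1: whole set turns with the arm by x
superposition row 2 [arm held]: sun y, ring −(30/54)·y, arm 0
boundary: total ω_sun = x + y = 0 and total ω_arm = x = 1  ⇒  y = -1, x = 1
row 2 ring = −(30/54)·(-1) = 5/9
totals (row 1 + row 2): sun 1 + (-1) = 0, ring 1 + 5/9 = 14/9, arm 1 + 0 = 1
asked cell (row2, ring) = 5/9

row1: w_G1=1 w_G3=1 w_R=1
row2: w_G1=-1 w_G3=5/9 w_R=0
total: w_G1=0 w_G3=14/9 w_R=1
asked value: 5/9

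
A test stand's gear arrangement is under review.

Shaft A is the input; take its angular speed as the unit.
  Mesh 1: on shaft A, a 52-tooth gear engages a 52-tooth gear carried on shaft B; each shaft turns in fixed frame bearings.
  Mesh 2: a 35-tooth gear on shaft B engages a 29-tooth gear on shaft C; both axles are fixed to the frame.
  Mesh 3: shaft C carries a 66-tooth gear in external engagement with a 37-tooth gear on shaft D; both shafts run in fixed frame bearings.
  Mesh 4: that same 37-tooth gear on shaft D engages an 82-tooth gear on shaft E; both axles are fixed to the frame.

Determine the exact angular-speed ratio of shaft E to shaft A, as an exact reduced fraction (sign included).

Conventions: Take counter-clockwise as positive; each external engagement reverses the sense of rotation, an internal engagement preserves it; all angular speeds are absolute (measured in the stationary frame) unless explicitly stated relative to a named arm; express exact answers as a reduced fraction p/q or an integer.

class = fixed-axis compound train [4 meshes; 4 ratios multiply, 4 sense flips]
mesh 1 [52T→52T]: running ratio 1, sense −
mesh 2 [35T→29T]: running ratio 35/29, sense +
mesh 3 [66T→37T]: running ratio 2310/1073, sense −
mesh 4 [37T→82T]: running ratio 1155/1189, sense +
ω_out/ω_in = 1155/1189

1155/1189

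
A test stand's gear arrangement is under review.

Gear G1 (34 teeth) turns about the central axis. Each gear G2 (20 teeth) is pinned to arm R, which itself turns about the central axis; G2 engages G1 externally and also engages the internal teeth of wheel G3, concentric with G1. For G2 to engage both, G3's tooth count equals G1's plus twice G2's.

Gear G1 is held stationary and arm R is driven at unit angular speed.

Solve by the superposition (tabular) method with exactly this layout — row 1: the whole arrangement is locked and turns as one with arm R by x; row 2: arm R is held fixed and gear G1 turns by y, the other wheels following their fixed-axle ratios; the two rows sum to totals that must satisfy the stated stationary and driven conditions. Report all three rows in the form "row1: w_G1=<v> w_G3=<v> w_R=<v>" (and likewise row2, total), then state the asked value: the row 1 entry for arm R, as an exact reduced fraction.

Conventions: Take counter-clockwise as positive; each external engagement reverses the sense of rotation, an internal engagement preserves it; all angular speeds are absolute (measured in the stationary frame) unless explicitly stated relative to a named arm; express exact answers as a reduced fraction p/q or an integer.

row1: w_G1=1 w_G3=1 w_R=1
row2: w_G1=-1 w_G3=17/37 w_R=0
total: w_G1=0 w_G3=54/37 w_R=1
asked value: 1

topology: planetary set — G1 34T / G2 20T / G3 74T, arm = carrier (Willis)
row 1 — lock + rotate with arm: ω_sun = ω_ring = ω_arm = x
superposition row 2 [arm held]: sun y, ring −(34/74)·y, arm 0
boundary: total ω_sun = x + y = 0 and total ω_arm = x = 1  ⇒  y = -1, x = 1
row 2 ring = −(34/74)·(-1) = 17/37
totals (row 1 + row 2): sun 1 + (-1) = 0, ring 1 + 17/37 = 54/37, arm 1 + 0 = 1
asked cell (row1, arm) = 1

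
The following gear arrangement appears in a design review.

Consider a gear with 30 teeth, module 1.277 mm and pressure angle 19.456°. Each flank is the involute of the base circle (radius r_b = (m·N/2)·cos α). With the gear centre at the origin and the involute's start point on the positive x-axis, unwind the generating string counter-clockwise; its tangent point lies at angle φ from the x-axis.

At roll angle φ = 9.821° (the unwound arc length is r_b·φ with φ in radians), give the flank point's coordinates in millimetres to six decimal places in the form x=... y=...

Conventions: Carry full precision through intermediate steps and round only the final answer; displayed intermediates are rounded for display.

class = single-mesh tooth geometry [base-circle involute, m = 1.277, 30T]
pitch radius r_p = m·N/2 = 1.277·30/2 = 19.155000
base radius r_b = r_p·cos α = 19.155000·cos 19.456° = 18.061203
roll angle φ = 9.821° = 0.17140879 rad
x = r_b·(cos φ + φ·sin φ) = 18.324585
y = r_b·(sin φ − φ·cos φ) = 0.030231

x=18.324585 y=0.030231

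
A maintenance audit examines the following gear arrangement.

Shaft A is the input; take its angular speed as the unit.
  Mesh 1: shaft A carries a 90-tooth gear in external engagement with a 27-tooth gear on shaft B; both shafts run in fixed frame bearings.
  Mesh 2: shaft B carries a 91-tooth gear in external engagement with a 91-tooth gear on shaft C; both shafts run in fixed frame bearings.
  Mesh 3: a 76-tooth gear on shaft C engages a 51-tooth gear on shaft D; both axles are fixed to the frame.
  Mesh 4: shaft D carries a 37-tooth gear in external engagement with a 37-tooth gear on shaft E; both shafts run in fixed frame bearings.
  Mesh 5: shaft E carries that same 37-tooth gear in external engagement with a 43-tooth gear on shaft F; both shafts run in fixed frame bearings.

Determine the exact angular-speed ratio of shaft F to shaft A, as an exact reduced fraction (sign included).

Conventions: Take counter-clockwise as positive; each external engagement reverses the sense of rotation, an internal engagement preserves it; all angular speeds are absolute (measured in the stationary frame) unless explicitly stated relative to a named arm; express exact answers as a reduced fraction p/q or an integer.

-28120/6579

class = fixed-axis compound train [5 meshes; 5 ratios multiply, 5 sense flips]
mesh 1 [90T→27T]: running ratio 10/3, sense −
mesh 2 [91T→91T]: running ratio 10/3, sense +
mesh 3 [76T→51T]: running ratio 760/153, sense −
mesh 4 [37T→37T]: running ratio 760/153, sense +
mesh 5 [37T→43T]: running ratio 28120/6579, sense −
ω_out/ω_in = -28120/6579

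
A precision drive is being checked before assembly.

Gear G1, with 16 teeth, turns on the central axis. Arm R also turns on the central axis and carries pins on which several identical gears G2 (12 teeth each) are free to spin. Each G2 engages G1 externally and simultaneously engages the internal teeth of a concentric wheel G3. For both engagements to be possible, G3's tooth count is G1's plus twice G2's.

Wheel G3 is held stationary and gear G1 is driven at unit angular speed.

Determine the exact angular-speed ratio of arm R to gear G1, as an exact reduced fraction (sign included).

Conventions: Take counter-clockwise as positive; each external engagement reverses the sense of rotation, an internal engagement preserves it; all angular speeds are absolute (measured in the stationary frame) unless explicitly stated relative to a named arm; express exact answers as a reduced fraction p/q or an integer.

class = planetary set [G3 = 16+2·12 = 40; Willis about the carrier]
ring teeth: 16 + 2·12 = 40
16(ω_sun−ω_arm) = −40(ω_ring−ω_arm),  ω_ring = 0, ω_sun = 1
16(1−ω_arm) = −40(0−ω_arm)  ⇒  56·ω_arm = 16  ⇒  ω_arm = 2/7
ω_out/ω_in = 2/7

2/7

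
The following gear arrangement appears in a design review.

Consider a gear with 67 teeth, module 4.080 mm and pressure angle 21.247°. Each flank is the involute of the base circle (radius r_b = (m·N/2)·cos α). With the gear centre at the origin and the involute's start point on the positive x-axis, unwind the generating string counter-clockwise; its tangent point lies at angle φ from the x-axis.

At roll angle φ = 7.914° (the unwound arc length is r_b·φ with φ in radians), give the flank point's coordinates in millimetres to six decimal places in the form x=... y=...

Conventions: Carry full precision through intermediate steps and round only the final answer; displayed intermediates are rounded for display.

x=128.598846 y=0.111687

topology: single-mesh involute geometry — m = 4.080, N = 67
pitch radius r_p = m·N/2 = 4.080·67/2 = 136.680000
base radius r_b = r_p·cos α = 136.680000·cos 21.247° = 127.389429
roll angle φ = 7.914° = 0.13812536 rad
x = r_b·(cos φ + φ·sin φ) = 128.598846
y = r_b·(sin φ − φ·cos φ) = 0.111687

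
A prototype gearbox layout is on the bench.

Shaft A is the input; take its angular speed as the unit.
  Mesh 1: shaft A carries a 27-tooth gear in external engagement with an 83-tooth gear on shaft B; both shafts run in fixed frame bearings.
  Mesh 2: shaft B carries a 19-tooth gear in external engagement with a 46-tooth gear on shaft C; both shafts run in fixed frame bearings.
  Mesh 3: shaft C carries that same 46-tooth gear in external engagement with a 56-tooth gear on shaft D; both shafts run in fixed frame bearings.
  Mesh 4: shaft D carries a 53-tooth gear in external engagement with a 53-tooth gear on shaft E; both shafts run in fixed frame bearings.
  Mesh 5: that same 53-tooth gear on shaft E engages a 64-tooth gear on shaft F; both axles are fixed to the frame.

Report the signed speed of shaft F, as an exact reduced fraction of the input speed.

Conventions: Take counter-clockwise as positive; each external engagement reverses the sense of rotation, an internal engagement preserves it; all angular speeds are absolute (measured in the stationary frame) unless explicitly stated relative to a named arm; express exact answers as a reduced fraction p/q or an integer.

-27189/297472

5-mesh fixed-axis compound train (all bearings frame-fixed)
mesh 1 [27T→83T]: |ω|/ω_in = 1×27/83 = 27/83, sense flips to −
mesh 2 [19T→46T]: |ω|/ω_in = (27/83)×19/46 = 513/3818, sense flips to +
mesh 3 [46T→56T]: |ω|/ω_in = (513/3818)×46/56 = 513/4648, sense flips to −
mesh 4 [53T→53T]: |ω|/ω_in = (513/4648)×53/53 = 513/4648, sense flips to +
mesh 5 [53T→64T]: |ω|/ω_in = (513/4648)×53/64 = 27189/297472, sense flips to −
signed output speed (× input speed) = -27189/297472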